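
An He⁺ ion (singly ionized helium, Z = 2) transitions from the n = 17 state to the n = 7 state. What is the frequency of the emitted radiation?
2.2302e+14 Hz

First, find the transition energy:
E_17 = -13.6057 × 2² / 17² = -0.18831419 eV
E_7 = -13.6057 × 2² / 7² = -1.11066939 eV
|ΔE| = |E_7 - E_17| = 0.92235520 eV

Convert to Joules: E = 0.92235520 eV × (1.602177 × 10⁻¹⁹ J/eV) = 1.477776e-19 J

Using E = hf:
f = E/h = 1.477776e-19 J / (6.62607 × 10⁻³⁴ J·s)
f = 2.2302e+14 Hz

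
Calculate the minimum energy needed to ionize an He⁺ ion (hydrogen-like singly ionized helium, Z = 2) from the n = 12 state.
0.3779 eV

The ionization energy is the energy needed to remove the electron completely (n → ∞).

For a hydrogen-like ion with Z = 2, E_n = -13.6057 Z² / n² eV.

At n = 12: E_12 = -13.6057 × 2² / 12² = -0.3779361 eV
At n = ∞: E_∞ = 0 eV

Ionization energy = E_∞ - E_12 = 0 - (-0.3779361) = 0.3779361 eV
Ionization energy ≈ 0.3779 eV

This is also called the binding energy of the electron in state n = 12.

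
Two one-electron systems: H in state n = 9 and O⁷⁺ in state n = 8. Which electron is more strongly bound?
O⁷⁺ at n = 8 (E = -13.61 eV)

Using E_n = -13.6057 Z² / n² eV:

H (Z = 1) at n = 9:
E = -13.6057 × 1² / 9² = -13.6057 × 1 / 81 = -0.16797 eV

O⁷⁺ (Z = 8) at n = 8:
E = -13.6057 × 8² / 8² = -13.6057 × 64 / 64 = -13.60570 eV

Since -13.60570 eV < -0.16797 eV,
O⁷⁺ at n = 8 is more tightly bound (requires more energy to ionize).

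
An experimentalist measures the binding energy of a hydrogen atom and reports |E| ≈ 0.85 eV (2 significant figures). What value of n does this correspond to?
n = 4

The exact energy levels follow E_n = -13.6057 eV / n².

The measured value (-0.85 eV) is reported to only 2 significant figures, so we must test candidate n values and see which one matches to that precision.

Candidate energies:
  n = 2:  E = -13.6057/2² = -3.40143 eV
  n = 3:  E = -13.6057/3² = -1.51174 eV
  n = 4:  E = -13.6057/4² = -0.85036 eV  ← matches
  n = 5:  E = -13.6057/5² = -0.54423 eV
  n = 6:  E = -13.6057/6² = -0.37794 eV

Checking against the measurement of -0.85 eV (2 sig figs), only n = 4 agrees:
E_4 = -0.85036 eV, which rounds to -0.85 eV ✓

Therefore n = 4.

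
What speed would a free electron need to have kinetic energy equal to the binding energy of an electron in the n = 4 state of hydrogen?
5.469e+05 m/s (or 0.1824% of c)

The binding energy at n = 4 for hydrogen is:
E_4 = -13.6057/4² = -0.8503563 eV
|E_4| = 0.8503563 eV

Convert to Joules:
KE = 0.8503563 eV × (1.602177 × 10⁻¹⁹ J/eV) = 1.36242e-19 J

Using KE = ½mv²:
v = √(2·KE/m_e)
v = √(2 × 1.36242e-19 J / 9.10938 × 10⁻³¹ kg)
v = 5.469e+05 m/s

This is approximately 0.1824% the speed of light.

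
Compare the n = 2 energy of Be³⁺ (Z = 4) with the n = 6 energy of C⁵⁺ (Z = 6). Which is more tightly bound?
Be³⁺ at n = 2 (E = -54.422800 eV)

Using E_n = -13.6057 Z² / n² eV:

Be³⁺ (Z = 4) at n = 2:
E = -13.6057 × 4² / 2² = -13.6057 × 16 / 4 = -54.422800000 eV

C⁵⁺ (Z = 6) at n = 6:
E = -13.6057 × 6² / 6² = -13.6057 × 36 / 36 = -13.605700000 eV

Since -54.422800000 eV < -13.605700000 eV,
Be³⁺ at n = 2 is more tightly bound (requires more energy to ionize).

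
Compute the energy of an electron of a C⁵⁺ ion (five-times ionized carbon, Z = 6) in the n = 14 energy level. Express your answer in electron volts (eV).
-2.49901 eV

The energy levels of a hydrogen-like atom are given by:
E_n = -13.6057 Z² / n² eV  (with Z = 6 for C⁵⁺)

For n = 14:
E_14 = -13.6057 × 6² / 14²
E_14 = -13.6057 × 36 / 196
E_14 = -2.49901 eV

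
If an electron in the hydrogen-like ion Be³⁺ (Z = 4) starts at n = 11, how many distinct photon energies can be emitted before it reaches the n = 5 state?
21

The electron can occupy levels n = 5, 6, ..., 11 during de-excitation — that is m = 11 - 5 + 1 = 7 distinct levels.

The number of distinct spectral lines equals the number of ways to choose 2 of these m levels (each pair gives one possible emission transition):

Number of lines = m(m-1)/2 = 7×6/2 = 21

These correspond to all possible transitions between the 7 levels:
11 → 10, 11 → 9, 11 → 8, 11 → 7, 11 → 6, 11 → 5, 10 → 9, 10 → 8...

Each transition produces a photon with a unique energy (and thus wavelength). This count does not depend on Z.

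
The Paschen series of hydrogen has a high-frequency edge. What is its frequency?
3.66e+14 Hz

The series limit corresponds to the transition from n = ∞ to n = 3.
This is the highest energy (shortest wavelength) transition in the Paschen series.

E_∞ = 0 eV
E_3 = -13.6057 / 3² = -1.5117444 eV

Energy at series limit:
ΔE = E_∞ - E_3 = 0 - (-1.5117444) = 1.5117444 eV
E = 1.5117444 eV × (1.602177 × 10⁻¹⁹ J/eV) = 2.4221e-19 J
f = E/h = 2.4221e-19 J / (6.62607 × 10⁻³⁴ J·s) = 3.66e+14 Hz

This energy equals the ionization energy from the n = 3 state of hydrogen.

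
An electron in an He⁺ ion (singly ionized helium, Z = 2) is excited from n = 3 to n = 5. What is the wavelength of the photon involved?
320.3666 nm

First, find the transition energy using E_n = -13.6057 Z² / n² eV:
E_3 = -13.6057 × 2² / 3² = -6.04697778 eV
E_5 = -13.6057 × 2² / 5² = -2.17691200 eV

Photon energy: |ΔE| = |E_5 - E_3| = 3.87006578 eV

Convert to wavelength using E = hc/λ with hc = 1239.84 eV·nm:
λ = hc/E = 1239.84 eV·nm / 3.87006578 eV
λ = 320.3666 nm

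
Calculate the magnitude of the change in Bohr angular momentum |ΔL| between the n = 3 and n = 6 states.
3.16372e-34 J·s (or 3ℏ)

In the Bohr model, L_n = nℏ where ℏ = 1.0545718e-34 J·s.

L_6 = 6ℏ = 6.3274308e-34 J·s
L_3 = 3ℏ = 3.1637154e-34 J·s

ΔL = L_6 - L_3 = (6 - 3)ℏ = 3ℏ
ΔL = 3 × 1.0545718e-34 J·s = 3.16372e-34 J·s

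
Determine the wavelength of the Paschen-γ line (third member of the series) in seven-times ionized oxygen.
17.09 nm

The lines of a series are numbered from the longest wavelength (smallest ΔE) outward; the third line is the transition from n = n_f + 3 to n_f.
The Paschen series has all transitions ending at n_f = 3.

For O⁷⁺ (Z = 8), the third line (γ-line) is the jump from n = 6 to n = 3:
E_6 = -13.6057 × 8² / 6² = -24.1879 eV
E_3 = -13.6057 × 8² / 3² = -96.7516 eV
ΔE = E_6 - E_3 = 72.5637 eV

λ = hc/E = 1239.84 eV·nm / 72.5637 eV
λ = 17.09 nm

This is the γ-line of the Paschen series in O⁷⁺.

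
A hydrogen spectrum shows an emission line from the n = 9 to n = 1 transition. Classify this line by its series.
Lyman series

The spectral series in hydrogen are named based on the final (lower) energy level:
- Lyman series: n_final = 1 (ultraviolet)
- Balmer series: n_final = 2 (visible/near-UV)
- Paschen series: n_final = 3 (infrared)
- Brackett series: n_final = 4 (infrared)
- Pfund series: n_final = 5 (far infrared)

Since this transition ends at n = 1, it belongs to the Lyman series.

For reference, this 9 → 1 line has photon energy
ΔE = 13.6057 eV × (1/1² - 1/9²) = 13.43772840 eV,
corresponding to wavelength λ = hc/ΔE = 1239.84 eV·nm / 13.43772840 eV = 92.265595 nm in the ultraviolet region.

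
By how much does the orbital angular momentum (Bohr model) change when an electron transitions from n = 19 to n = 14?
5.27e-34 J·s (or 5ℏ)

In the Bohr model, L_n = nℏ where ℏ = 1.0546e-34 J·s.

L_19 = 19ℏ = 2.0037e-33 J·s
L_14 = 14ℏ = 1.4764e-33 J·s

ΔL = L_19 - L_14 = (19 - 14)ℏ = 5ℏ
ΔL = 5 × 1.0546e-34 J·s = 5.27e-34 J·s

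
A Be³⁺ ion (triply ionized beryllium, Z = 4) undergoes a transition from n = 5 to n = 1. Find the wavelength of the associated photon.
5.932716 nm

First, find the transition energy using E_n = -13.6057 Z² / n² eV:
E_5 = -13.6057 × 4² / 5² = -8.70764800 eV
E_1 = -13.6057 × 4² / 1² = -217.69120000 eV

Photon energy: |ΔE| = |E_1 - E_5| = 208.98355200 eV

Convert to wavelength using E = hc/λ with hc = 1239.84 eV·nm:
λ = hc/E = 1239.84 eV·nm / 208.98355200 eV
λ = 5.932716 nm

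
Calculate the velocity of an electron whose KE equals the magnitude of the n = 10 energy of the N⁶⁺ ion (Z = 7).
1.53e+06 m/s (or 0.51081% of c)

The binding energy at n = 10 for N⁶⁺ is:
E_10 = -13.6057 × 7²/10² = -6.6667930 eV
|E_10| = 6.6667930 eV

Convert to Joules:
KE = 6.6667930 eV × (1.602177 × 10⁻¹⁹ J/eV) = 1.0681e-18 J

Using KE = ½mv²:
v = √(2·KE/m_e)
v = √(2 × 1.0681e-18 J / 9.10938 × 10⁻³¹ kg)
v = 1.53e+06 m/s

This is approximately 0.51081% the speed of light.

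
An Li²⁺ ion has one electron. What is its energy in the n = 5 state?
-4.898 eV

For hydrogen-like ions, the energy levels scale with Z²:
E_n = -13.6057 Z² / n² eV

For Li²⁺ (Z = 3) at n = 5:
E_5 = -13.6057 × 3² / 5²
E_5 = -13.6057 × 9 / 25
E_5 = -122.4513 / 25
E_5 = -4.898 eV

The energy is 9 times more negative than hydrogen at the same n due to the stronger nuclear charge.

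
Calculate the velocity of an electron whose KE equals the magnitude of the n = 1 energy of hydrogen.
2.19e+06 m/s (or 0.730% of c)

The binding energy at n = 1 for hydrogen is:
E_1 = -13.6057/1² = -13.60570 eV
|E_1| = 13.60570 eV

Convert to Joules:
KE = 13.60570 eV × (1.602177 × 10⁻¹⁹ J/eV) = 2.1799e-18 J

Using KE = ½mv²:
v = √(2·KE/m_e)
v = √(2 × 2.1799e-18 J / 9.10938 × 10⁻³¹ kg)
v = 2.19e+06 m/s

This is approximately 0.730% the speed of light.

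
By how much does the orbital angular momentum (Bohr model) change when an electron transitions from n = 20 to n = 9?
1.1600e-33 J·s (or 11ℏ)

In the Bohr model, L_n = nℏ where ℏ = 1.054572e-34 J·s.

L_20 = 20ℏ = 2.109144e-33 J·s
L_9 = 9ℏ = 9.491148e-34 J·s

ΔL = L_20 - L_9 = (20 - 9)ℏ = 11ℏ
ΔL = 11 × 1.054572e-34 J·s = 1.1600e-33 J·s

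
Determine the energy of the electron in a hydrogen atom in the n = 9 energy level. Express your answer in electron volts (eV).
-0.16797 eV

The energy levels of a hydrogen-like atom are given by:
E_n = -13.6057 eV / n²

For n = 9:
E_9 = -13.6057 eV / 9²
E_9 = -13.6057 eV / 81
E_9 = -0.16797 eV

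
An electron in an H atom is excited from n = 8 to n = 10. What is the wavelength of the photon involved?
16200.269 nm

First, find the transition energy using E_n = -13.6057 / n² eV:
E_8 = -13.6057 / 8² = -0.21258906250 eV
E_10 = -13.6057 / 10² = -0.13605700000 eV

Photon energy: |ΔE| = |E_10 - E_8| = 0.07653206250 eV

Convert to wavelength using E = hc/λ with hc = 1239.84 eV·nm:
λ = hc/E = 1239.84 eV·nm / 0.07653206250 eV
λ = 16200.269 nm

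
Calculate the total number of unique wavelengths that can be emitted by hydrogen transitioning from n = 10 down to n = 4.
21

The electron can occupy levels n = 4, 5, ..., 10 during de-excitation — that is m = 10 - 4 + 1 = 7 distinct levels.

The number of distinct spectral lines equals the number of ways to choose 2 of these m levels (each pair gives one possible emission transition):

Number of lines = m(m-1)/2 = 7×6/2 = 21

These correspond to all possible transitions between the 7 levels:
10 → 9, 10 → 8, 10 → 7, 10 → 6, 10 → 5, 10 → 4, 9 → 8, 9 → 7...

Each transition produces a photon with a unique energy (and thus wavelength). This count does not depend on Z.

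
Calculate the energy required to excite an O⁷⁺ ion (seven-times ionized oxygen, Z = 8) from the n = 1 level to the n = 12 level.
864.718 eV

The energy levels of a hydrogen-like atom are E_n = -13.6057 Z² eV / n².

Energy at n = 1: E_1 = -13.6057 × 8² / 1² = -870.764800 eV
Energy at n = 12: E_12 = -13.6057 × 8² / 12² = -6.046978 eV

The excitation energy is the difference:
ΔE = E_12 - E_1
ΔE = -6.046978 - (-870.764800)
ΔE = 864.718 eV

Since this is positive, energy must be absorbed (photon absorption).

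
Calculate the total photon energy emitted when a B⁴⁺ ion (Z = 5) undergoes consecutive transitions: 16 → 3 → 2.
83.70694 eV

The energy levels of B⁴⁺ are E_n = -13.6057 × 5² / n² eV.

First transition (16 → 3):
ΔE₁ = |E_3 - E_16|
ΔE₁ = |-37.79361111111 - (-1.32868164063)| = 36.46492947 eV

Second transition (3 → 2):
ΔE₂ = |E_2 - E_3|
ΔE₂ = |-85.03562500000 - (-37.79361111111)| = 47.24201389 eV

Total energy released:
E_total = ΔE₁ + ΔE₂ = 36.46492947 + 47.24201389 = 83.70694 eV

Note: This equals the direct transition 16 → 2: 83.70694 eV ✓
Energy is conserved regardless of the path taken.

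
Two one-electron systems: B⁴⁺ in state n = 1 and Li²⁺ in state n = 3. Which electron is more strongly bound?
B⁴⁺ at n = 1 (E = -340.143 eV)

Using E_n = -13.6057 Z² / n² eV:

B⁴⁺ (Z = 5) at n = 1:
E = -13.6057 × 5² / 1² = -13.6057 × 25 / 1 = -340.142500 eV

Li²⁺ (Z = 3) at n = 3:
E = -13.6057 × 3² / 3² = -13.6057 × 9 / 9 = -13.605700 eV

Since -340.142500 eV < -13.605700 eV,
B⁴⁺ at n = 1 is more tightly bound (requires more energy to ionize).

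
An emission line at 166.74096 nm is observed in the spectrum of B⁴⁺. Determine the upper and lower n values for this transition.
n = 13 → n = 6

First, find the photon energy from the wavelength (hc = 1239.84 eV·nm):
E = hc/λ = 1239.84 eV·nm / 166.74096 nm = 7.4357255 eV

The energy levels of B⁴⁺ satisfy E_n = -13.6057 × 5² / n² eV, so an emission n_i → n_f releases
ΔE = 13.6057 × 5² × (1/n_f² − 1/n_i²) eV.

Setting ΔE equal to the photon energy:
1/n_f² − 1/n_i² = 7.4357255 / (13.6057 × 5²) = 0.021860619

Since 1/n_i² must be positive, we need 1/n_f² > 0.021860619, i.e. n_f ≤ 6. For each allowed n_f, solve n_i = (1/n_f² − 0.021860619)^(−1/2) and check whether it is a whole number:
  n_f = 1: 1/n_i² = 1.000000000 − 0.021860619 = 0.978139381 → n_i = 1.011  (not an integer) ✗
  n_f = 2: 1/n_i² = 0.250000000 − 0.021860619 = 0.228139381 → n_i = 2.094  (not an integer) ✗
  n_f = 3: 1/n_i² = 0.111111111 − 0.021860619 = 0.089250492 → n_i = 3.347  (not an integer) ✗
  n_f = 4: 1/n_i² = 0.062500000 − 0.021860619 = 0.040639381 → n_i = 4.961  (not an integer) ✗
  n_f = 5: 1/n_i² = 0.040000000 − 0.021860619 = 0.018139381 → n_i = 7.425  (not an integer) ✗
  n_f = 6: 1/n_i² = 0.027777778 − 0.021860619 = 0.005917159 → n_i = 13.000  → integer, n_i = 13 ✓

Only n_f = 6 gives an integer upper level, n_i = 13.

The transition is from n = 13 to n = 6 (emission).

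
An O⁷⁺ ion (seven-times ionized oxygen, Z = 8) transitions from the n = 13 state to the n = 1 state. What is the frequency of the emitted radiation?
2.09e+17 Hz

First, find the transition energy:
E_13 = -13.6057 × 8² / 13² = -5.1525 eV
E_1 = -13.6057 × 8² / 1² = -870.7648 eV
|ΔE| = |E_1 - E_13| = 865.6123 eV

Convert to Joules: E = 865.6123 eV × (1.602177 × 10⁻¹⁹ J/eV) = 1.3869e-16 J

Using E = hf:
f = E/h = 1.3869e-16 J / (6.62607 × 10⁻³⁴ J·s)
f = 2.09e+17 Hz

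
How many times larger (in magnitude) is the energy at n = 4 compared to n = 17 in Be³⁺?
18.0625

Using E_n = -13.6057 Z² / n² eV with Z = 4:

E_4 = -13.6057 × 4² / 4² = -217.6912 / 16 = -13.6057000000 eV
E_17 = -13.6057 × 4² / 17² = -217.6912 / 289 = -0.7532567474 eV

The ratio is:
E_4/E_17 = (-13.6057000000) / (-0.7532567474)
E_4/E_17 = (-217.6912/16) / (-217.6912/289)
E_4/E_17 = 289/16
E_4/E_17 = 18.0625
(Note: the Z² factors cancel in the ratio.)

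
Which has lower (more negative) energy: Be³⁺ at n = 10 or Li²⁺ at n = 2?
Li²⁺ at n = 2 (E = -30.61 eV)

Using E_n = -13.6057 Z² / n² eV:

Be³⁺ (Z = 4) at n = 10:
E = -13.6057 × 4² / 10² = -13.6057 × 16 / 100 = -2.17691 eV

Li²⁺ (Z = 3) at n = 2:
E = -13.6057 × 3² / 2² = -13.6057 × 9 / 4 = -30.61283 eV

Since -30.61283 eV < -2.17691 eV,
Li²⁺ at n = 2 is more tightly bound (requires more energy to ionize).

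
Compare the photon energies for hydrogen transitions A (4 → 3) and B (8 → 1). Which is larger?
8 → 1

Calculate the energy for each transition:

Transition 4 → 3:
ΔE₁ = |E_3 - E_4| = |-13.6057/3² - (-13.6057/4²)|
ΔE₁ = |-1.511744444444 - (-0.850356250000)| = 0.661388194 eV

Transition 8 → 1:
ΔE₂ = |E_1 - E_8| = |-13.6057/1² - (-13.6057/8²)|
ΔE₂ = |-13.605700000000 - (-0.212589062500)| = 13.393110938 eV

Since 13.393110938 eV > 0.661388194 eV, the transition 8 → 1 emits the more energetic photon.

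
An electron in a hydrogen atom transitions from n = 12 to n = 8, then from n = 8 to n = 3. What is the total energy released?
1.4173 eV

The energy levels of hydrogen are E_n = -13.6057 / n² eV.

First transition (12 → 8):
ΔE₁ = |E_8 - E_12|
ΔE₁ = |-0.2125890625 - (-0.0944840278)| = 0.1181050 eV

Second transition (8 → 3):
ΔE₂ = |E_3 - E_8|
ΔE₂ = |-1.5117444444 - (-0.2125890625)| = 1.2991554 eV

Total energy released:
E_total = ΔE₁ + ΔE₂ = 0.1181050 + 1.2991554 = 1.4173 eV

Note: This equals the direct transition 12 → 3: 1.4173 eV ✓
Energy is conserved regardless of the path taken.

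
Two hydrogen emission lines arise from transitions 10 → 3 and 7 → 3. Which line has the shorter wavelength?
10 → 3

Calculate the energy for each transition:

Transition 10 → 3:
ΔE₁ = |E_3 - E_10| = |-13.6057/3² - (-13.6057/10²)|
ΔE₁ = |-1.511744444 - (-0.136057000)| = 1.375687 eV

Transition 7 → 3:
ΔE₂ = |E_3 - E_7| = |-13.6057/3² - (-13.6057/7²)|
ΔE₂ = |-1.511744444 - (-0.277667347)| = 1.234077 eV

Since 1.375687 eV > 1.234077 eV, the transition 10 → 3 emits the more energetic photon.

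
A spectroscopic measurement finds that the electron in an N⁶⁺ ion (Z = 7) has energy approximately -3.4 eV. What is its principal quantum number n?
n = 14

The exact energy levels follow E_n = -13.6057 Z² / n² eV with Z = 7.

The measured value (-3.4 eV) is reported to only 2 significant figures, so we must test candidate n values and see which one matches to that precision.

Candidate energies:
  n = 12:  E = -13.6057 × 7² / 12² = -4.62972 eV
  n = 13:  E = -13.6057 × 7² / 13² = -3.94485 eV
  n = 14:  E = -13.6057 × 7² / 14² = -3.40143 eV  ← matches
  n = 15:  E = -13.6057 × 7² / 15² = -2.96302 eV
  n = 16:  E = -13.6057 × 7² / 16² = -2.60422 eV

Checking against the measurement of -3.4 eV (2 sig figs), only n = 14 agrees:
E_14 = -3.40143 eV, which rounds to -3.4 eV ✓

Therefore n = 14.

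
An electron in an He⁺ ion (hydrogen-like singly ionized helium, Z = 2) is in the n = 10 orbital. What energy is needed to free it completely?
0.5442 eV

The ionization energy is the energy needed to remove the electron completely (n → ∞).

For a hydrogen-like ion with Z = 2, E_n = -13.6057 Z² / n² eV.

At n = 10: E_10 = -13.6057 × 2² / 10² = -0.5442280 eV
At n = ∞: E_∞ = 0 eV

Ionization energy = E_∞ - E_10 = 0 - (-0.5442280) = 0.5442280 eV
Ionization energy ≈ 0.5442 eV

This is also called the binding energy of the electron in state n = 10.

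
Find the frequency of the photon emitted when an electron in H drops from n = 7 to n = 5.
6.45e+13 Hz

First, find the transition energy:
E_7 = -13.6057 / 7² = -0.277667 eV
E_5 = -13.6057 / 5² = -0.544228 eV
|ΔE| = |E_5 - E_7| = 0.266561 eV

Convert to Joules: E = 0.266561 eV × (1.602177 × 10⁻¹⁹ J/eV) = 4.2708e-20 J

Using E = hf:
f = E/h = 4.2708e-20 J / (6.62607 × 10⁻³⁴ J·s)
f = 6.45e+13 Hz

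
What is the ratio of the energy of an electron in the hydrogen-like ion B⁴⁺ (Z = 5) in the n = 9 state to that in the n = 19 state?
4.4568

Using E_n = -13.6057 Z² / n² eV with Z = 5:

E_9 = -13.6057 × 5² / 9² = -340.1425 / 81 = -4.1992901235 eV
E_19 = -13.6057 × 5² / 19² = -340.1425 / 361 = -0.9422229917 eV

The ratio is:
E_9/E_19 = (-4.1992901235) / (-0.9422229917)
E_9/E_19 = (-340.1425/81) / (-340.1425/361)
E_9/E_19 = 361/81
E_9/E_19 = 4.4568
(Note: the Z² factors cancel in the ratio.)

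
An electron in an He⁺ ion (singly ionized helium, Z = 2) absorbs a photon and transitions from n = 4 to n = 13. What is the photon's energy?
3.0794 eV

The energy levels of a hydrogen-like atom are E_n = -13.6057 Z² eV / n².

Energy at n = 4: E_4 = -13.6057 × 2² / 4² = -3.4014250 eV
Energy at n = 13: E_13 = -13.6057 × 2² / 13² = -0.3220284 eV

The excitation energy is the difference:
ΔE = E_13 - E_4
ΔE = -0.3220284 - (-3.4014250)
ΔE = 3.0794 eV

Since this is positive, energy must be absorbed (photon absorption).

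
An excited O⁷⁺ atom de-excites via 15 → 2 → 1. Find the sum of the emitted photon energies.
866.89473 eV

The energy levels of O⁷⁺ are E_n = -13.6057 × 8² / n² eV.

First transition (15 → 2):
ΔE₁ = |E_2 - E_15|
ΔE₁ = |-217.69120000000 - (-3.87006577778)| = 213.82113422 eV

Second transition (2 → 1):
ΔE₂ = |E_1 - E_2|
ΔE₂ = |-870.76480000000 - (-217.69120000000)| = 653.07360000 eV

Total energy released:
E_total = ΔE₁ + ΔE₂ = 213.82113422 + 653.07360000 = 866.89473 eV

Note: This equals the direct transition 15 → 1: 866.89473 eV ✓
Energy is conserved regardless of the path taken.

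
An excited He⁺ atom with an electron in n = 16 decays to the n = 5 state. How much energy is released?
1.964 eV

The energy levels are E_n = -13.6057 Z² eV / n².

Energy at n = 16: E_16 = -13.6057 × 2² / 16² = -0.212589 eV
Energy at n = 5: E_5 = -13.6057 × 2² / 5² = -2.176912 eV

For emission (electron falling to lower state), the photon energy is:
E_photon = E_16 - E_5 = |-0.212589 - (-2.176912)|
E_photon = 1.964 eV

This energy is carried away by the emitted photon.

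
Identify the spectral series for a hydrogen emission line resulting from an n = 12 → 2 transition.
Balmer series

The spectral series in hydrogen are named based on the final (lower) energy level:
- Lyman series: n_final = 1 (ultraviolet)
- Balmer series: n_final = 2 (visible/near-UV)
- Paschen series: n_final = 3 (infrared)
- Brackett series: n_final = 4 (infrared)
- Pfund series: n_final = 5 (far infrared)

Since this transition ends at n = 2, it belongs to the Balmer series.

For reference, this 12 → 2 line has photon energy
ΔE = 13.6057 eV × (1/2² - 1/12²) = 3.306941 eV,
corresponding to wavelength λ = hc/ΔE = 1239.84 eV·nm / 3.306941 eV = 374.92 nm in the visible/near-UV region.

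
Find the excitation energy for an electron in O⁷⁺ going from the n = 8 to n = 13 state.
8.453 eV

The energy levels of a hydrogen-like atom are E_n = -13.6057 Z² eV / n².

Energy at n = 8: E_8 = -13.6057 × 8² / 8² = -13.605700 eV
Energy at n = 13: E_13 = -13.6057 × 8² / 13² = -5.152454 eV

The excitation energy is the difference:
ΔE = E_13 - E_8
ΔE = -5.152454 - (-13.605700)
ΔE = 8.453 eV

Since this is positive, energy must be absorbed (photon absorption).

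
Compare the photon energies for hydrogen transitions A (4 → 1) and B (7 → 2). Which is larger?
4 → 1

Calculate the energy for each transition:

Transition 4 → 1:
ΔE₁ = |E_1 - E_4| = |-13.6057/1² - (-13.6057/4²)|
ΔE₁ = |-13.60570000 - (-0.85035625)| = 12.75534 eV

Transition 7 → 2:
ΔE₂ = |E_2 - E_7| = |-13.6057/2² - (-13.6057/7²)|
ΔE₂ = |-3.40142500 - (-0.27766735)| = 3.12376 eV

Since 12.75534 eV > 3.12376 eV, the transition 4 → 1 emits the more energetic photon.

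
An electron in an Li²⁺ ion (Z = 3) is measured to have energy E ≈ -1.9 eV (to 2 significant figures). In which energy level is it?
n = 8

The exact energy levels follow E_n = -13.6057 Z² / n² eV with Z = 3.

The measured value (-1.9 eV) is reported to only 2 significant figures, so we must test candidate n values and see which one matches to that precision.

Candidate energies:
  n = 6:  E = -13.6057 × 3² / 6² = -3.40143 eV
  n = 7:  E = -13.6057 × 3² / 7² = -2.49901 eV
  n = 8:  E = -13.6057 × 3² / 8² = -1.91330 eV  ← matches
  n = 9:  E = -13.6057 × 3² / 9² = -1.51174 eV
  n = 10:  E = -13.6057 × 3² / 10² = -1.22451 eV

Checking against the measurement of -1.9 eV (2 sig figs), only n = 8 agrees:
E_8 = -1.91330 eV, which rounds to -1.9 eV ✓

Therefore n = 8.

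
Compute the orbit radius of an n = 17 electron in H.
15.2932 nm (or 152.9322 Å)

The Bohr radius formula is:
r_n = n² a₀ / Z

where a₀ = 0.0529177 nm is the Bohr radius.

For H (Z = 1) at n = 17:
r_17 = 17² × 0.0529177 nm / 1
r_17 = 289 × 0.0529177 nm / 1
r_17 = 15.29322 nm / 1
r_17 = 15.2932 nm

The electron orbits at approximately 15.2932 nm from the nucleus.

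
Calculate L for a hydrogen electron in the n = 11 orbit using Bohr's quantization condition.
1.1600e-33 J·s (or 11ℏ)

In the Bohr model, angular momentum is quantized:
L = nℏ

where ℏ = h/(2π) = 1.054572e-34 J·s

For n = 11:
L = 11 × 1.054572e-34 J·s
L = 1.1600e-33 J·s

This can also be written as L = 11ℏ.
The angular momentum is an integer multiple of the reduced Planck constant.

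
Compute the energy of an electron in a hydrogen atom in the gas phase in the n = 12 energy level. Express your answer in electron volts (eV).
-0.0945 eV

The energy levels of a hydrogen-like atom are given by:
E_n = -13.6057 eV / n²

For n = 12:
E_12 = -13.6057 eV / 12²
E_12 = -13.6057 eV / 144
E_12 = -0.0945 eV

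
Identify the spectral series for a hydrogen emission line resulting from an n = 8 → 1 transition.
Lyman series

The spectral series in hydrogen are named based on the final (lower) energy level:
- Lyman series: n_final = 1 (ultraviolet)
- Balmer series: n_final = 2 (visible/near-UV)
- Paschen series: n_final = 3 (infrared)
- Brackett series: n_final = 4 (infrared)
- Pfund series: n_final = 5 (far infrared)

Since this transition ends at n = 1, it belongs to the Lyman series.

For reference, this 8 → 1 line has photon energy
ΔE = 13.6057 eV × (1/1² - 1/8²) = 13.39311 eV,
corresponding to wavelength λ = hc/ΔE = 1239.84 eV·nm / 13.39311 eV = 92.573 nm in the ultraviolet region.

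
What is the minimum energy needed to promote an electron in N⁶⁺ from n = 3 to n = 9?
65.845 eV

The energy levels of a hydrogen-like atom are E_n = -13.6057 Z² eV / n².

Energy at n = 3: E_3 = -13.6057 × 7² / 3² = -74.075478 eV
Energy at n = 9: E_9 = -13.6057 × 7² / 9² = -8.230609 eV

The excitation energy is the difference:
ΔE = E_9 - E_3
ΔE = -8.230609 - (-74.075478)
ΔE = 65.845 eV

Since this is positive, energy must be absorbed (photon absorption).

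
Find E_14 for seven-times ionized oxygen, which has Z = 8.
-4.44268 eV

For hydrogen-like ions, the energy levels scale with Z²:
E_n = -13.6057 Z² / n² eV

For O⁷⁺ (Z = 8) at n = 14:
E_14 = -13.6057 × 8² / 14²
E_14 = -13.6057 × 64 / 196
E_14 = -870.7648 / 196
E_14 = -4.44268 eV

The energy is 64 times more negative than hydrogen at the same n due to the stronger nuclear charge.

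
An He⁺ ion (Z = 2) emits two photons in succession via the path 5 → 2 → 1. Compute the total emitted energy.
52.245888 eV

The energy levels of He⁺ are E_n = -13.6057 × 2² / n² eV.

First transition (5 → 2):
ΔE₁ = |E_2 - E_5|
ΔE₁ = |-13.605700000000 - (-2.176912000000)| = 11.428788000 eV

Second transition (2 → 1):
ΔE₂ = |E_1 - E_2|
ΔE₂ = |-54.422800000000 - (-13.605700000000)| = 40.817100000 eV

Total energy released:
E_total = ΔE₁ + ΔE₂ = 11.428788000 + 40.817100000 = 52.245888 eV

Note: This equals the direct transition 5 → 1: 52.245888 eV ✓
Energy is conserved regardless of the path taken.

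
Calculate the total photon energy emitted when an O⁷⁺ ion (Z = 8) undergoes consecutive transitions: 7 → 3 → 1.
852.99 eV

The energy levels of O⁷⁺ are E_n = -13.6057 × 8² / n² eV.

First transition (7 → 3):
ΔE₁ = |E_3 - E_7|
ΔE₁ = |-96.75164444 - (-17.77071020)| = 78.98093 eV

Second transition (3 → 1):
ΔE₂ = |E_1 - E_3|
ΔE₂ = |-870.76480000 - (-96.75164444)| = 774.01316 eV

Total energy released:
E_total = ΔE₁ + ΔE₂ = 78.98093 + 774.01316 = 852.99 eV

Note: This equals the direct transition 7 → 1: 852.99 eV ✓
Energy is conserved regardless of the path taken.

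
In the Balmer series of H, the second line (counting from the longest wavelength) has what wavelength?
486.008070 nm

The lines of a series are numbered from the longest wavelength (smallest ΔE) outward; the second line is the transition from n = n_f + 2 to n_f.
The Balmer series has all transitions ending at n_f = 2.

For H, the second line (β-line) is the jump from n = 4 to n = 2:
E_4 = -13.6057 / 4² = -0.8503562500 eV
E_2 = -13.6057 / 2² = -3.4014250000 eV
ΔE = E_4 - E_2 = 2.5510687500 eV

λ = hc/E = 1239.84 eV·nm / 2.5510687500 eV
λ = 486.008070 nm

This is the β-line of the Balmer series in H.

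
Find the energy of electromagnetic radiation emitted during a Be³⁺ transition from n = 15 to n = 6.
5.07946 eV

The energy levels are E_n = -13.6057 Z² eV / n².

Energy at n = 15: E_15 = -13.6057 × 4² / 15² = -0.96751644 eV
Energy at n = 6: E_6 = -13.6057 × 4² / 6² = -6.04697778 eV

For emission (electron falling to lower state), the photon energy is:
E_photon = E_15 - E_6 = |-0.96751644 - (-6.04697778)|
E_photon = 5.07946 eV

This energy is carried away by the emitted photon.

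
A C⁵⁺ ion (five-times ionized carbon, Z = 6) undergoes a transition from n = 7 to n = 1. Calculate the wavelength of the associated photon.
2.58 nm

First, find the transition energy using E_n = -13.6057 Z² / n² eV:
E_7 = -13.6057 × 6² / 7² = -9.9960 eV
E_1 = -13.6057 × 6² / 1² = -489.8052 eV

Photon energy: |ΔE| = |E_1 - E_7| = 479.8092 eV

Convert to wavelength using E = hc/λ with hc = 1239.84 eV·nm:
λ = hc/E = 1239.84 eV·nm / 479.8092 eV
λ = 2.58 nm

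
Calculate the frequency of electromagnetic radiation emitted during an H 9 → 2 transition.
7.81846e+14 Hz

First, find the transition energy:
E_9 = -13.6057 / 9² = -0.16797160 eV
E_2 = -13.6057 / 2² = -3.40142500 eV
|ΔE| = |E_2 - E_9| = 3.23345340 eV

Convert to Joules: E = 3.23345340 eV × (1.602177 × 10⁻¹⁹ J/eV) = 5.1805647e-19 J

Using E = hf:
f = E/h = 5.1805647e-19 J / (6.62607 × 10⁻³⁴ J·s)
f = 7.81846e+14 Hz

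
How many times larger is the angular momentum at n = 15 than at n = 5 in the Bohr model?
3.00

In the Bohr model, L_n = nℏ, so the ratio is purely the ratio of quantum numbers:

L_15/L_5 = 15ℏ / 5ℏ = 15/5 = 3.00

The angular momentum scales linearly with n.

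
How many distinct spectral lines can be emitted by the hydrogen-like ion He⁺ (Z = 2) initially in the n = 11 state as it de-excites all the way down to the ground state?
55

The electron can occupy levels n = 1, 2, ..., 11 during de-excitation — that is m = 11 - 1 + 1 = 11 distinct levels.

The number of distinct spectral lines equals the number of ways to choose 2 of these m levels (each pair gives one possible emission transition):

Number of lines = m(m-1)/2 = 11×10/2 = 55

These correspond to all possible transitions between the 11 levels:
11 → 10, 11 → 9, 11 → 8, 11 → 7, 11 → 6, 11 → 5, 11 → 4, 11 → 3...

Each transition produces a photon with a unique energy (and thus wavelength). This count does not depend on Z.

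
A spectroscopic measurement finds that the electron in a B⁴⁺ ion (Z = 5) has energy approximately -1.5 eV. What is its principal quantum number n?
n = 15

The exact energy levels follow E_n = -13.6057 Z² / n² eV with Z = 5.

The measured value (-1.5 eV) is reported to only 2 significant figures, so we must test candidate n values and see which one matches to that precision.

Candidate energies:
  n = 13:  E = -13.6057 × 5² / 13² = -2.01268 eV
  n = 14:  E = -13.6057 × 5² / 14² = -1.73542 eV
  n = 15:  E = -13.6057 × 5² / 15² = -1.51174 eV  ← matches
  n = 16:  E = -13.6057 × 5² / 16² = -1.32868 eV
  n = 17:  E = -13.6057 × 5² / 17² = -1.17696 eV

Checking against the measurement of -1.5 eV (2 sig figs), only n = 15 agrees:
E_15 = -1.51174 eV, which rounds to -1.5 eV ✓

Therefore n = 15.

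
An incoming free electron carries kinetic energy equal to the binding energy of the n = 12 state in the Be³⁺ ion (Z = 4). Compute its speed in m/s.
7.29231e+05 m/s (or 0.2432% of c)

The binding energy at n = 12 for Be³⁺ is:
E_12 = -13.6057 × 4²/12² = -1.51174444 eV
|E_12| = 1.51174444 eV

Convert to Joules:
KE = 1.51174444 eV × (1.602177 × 10⁻¹⁹ J/eV) = 2.4220822e-19 J

Using KE = ½mv²:
v = √(2·KE/m_e)
v = √(2 × 2.4220822e-19 J / 9.10938 × 10⁻³¹ kg)
v = 7.29231e+05 m/s

This is approximately 0.2432% the speed of light.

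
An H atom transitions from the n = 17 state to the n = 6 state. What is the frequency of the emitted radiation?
8.00010e+13 Hz

First, find the transition energy:
E_17 = -13.6057 / 17² = -0.047078547 eV
E_6 = -13.6057 / 6² = -0.377936111 eV
|ΔE| = |E_6 - E_17| = 0.330857564 eV

Convert to Joules: E = 0.330857564 eV × (1.602177 × 10⁻¹⁹ J/eV) = 5.3009238e-20 J

Using E = hf:
f = E/h = 5.3009238e-20 J / (6.62607 × 10⁻³⁴ J·s)
f = 8.00010e+13 Hz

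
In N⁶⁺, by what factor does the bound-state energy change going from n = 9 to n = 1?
81.00000

Using E_n = -13.6057 Z² / n² eV with Z = 7:

E_1 = -13.6057 × 7² / 1² = -666.6793 / 1 = -666.67930000000 eV
E_9 = -13.6057 × 7² / 9² = -666.6793 / 81 = -8.23060864198 eV

The ratio is:
E_1/E_9 = (-666.67930000000) / (-8.23060864198)
E_1/E_9 = (-666.6793/1) / (-666.6793/81)
E_1/E_9 = 81/1
E_1/E_9 = 81.00000
(Note: the Z² factors cancel in the ratio.)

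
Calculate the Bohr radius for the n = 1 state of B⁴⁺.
0.0106 nm (or 0.1058 Å)

The Bohr radius formula is:
r_n = n² a₀ / Z

where a₀ = 0.0529177 nm is the Bohr radius.

For B⁴⁺ (Z = 5) at n = 1:
r_1 = 1² × 0.0529177 nm / 5
r_1 = 1 × 0.0529177 nm / 5
r_1 = 0.05292 nm / 5
r_1 = 0.0106 nm

The electron orbits at approximately 0.0106 nm from the nucleus.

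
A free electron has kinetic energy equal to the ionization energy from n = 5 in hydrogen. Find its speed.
4.37539e+05 m/s (or 0.1459% of c)

The binding energy at n = 5 for hydrogen is:
E_5 = -13.6057/5² = -0.544228000 eV
|E_5| = 0.544228000 eV

Convert to Joules:
KE = 0.544228000 eV × (1.602177 × 10⁻¹⁹ J/eV) = 8.7194958e-20 J

Using KE = ½mv²:
v = √(2·KE/m_e)
v = √(2 × 8.7194958e-20 J / 9.10938 × 10⁻³¹ kg)
v = 4.37539e+05 m/s

This is approximately 0.1459% the speed of light.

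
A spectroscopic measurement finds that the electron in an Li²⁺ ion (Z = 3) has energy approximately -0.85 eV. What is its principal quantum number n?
n = 12

The exact energy levels follow E_n = -13.6057 Z² / n² eV with Z = 3.

The measured value (-0.85 eV) is reported to only 2 significant figures, so we must test candidate n values and see which one matches to that precision.

Candidate energies:
  n = 10:  E = -13.6057 × 3² / 10² = -1.22451 eV
  n = 11:  E = -13.6057 × 3² / 11² = -1.01199 eV
  n = 12:  E = -13.6057 × 3² / 12² = -0.85036 eV  ← matches
  n = 13:  E = -13.6057 × 3² / 13² = -0.72456 eV
  n = 14:  E = -13.6057 × 3² / 14² = -0.62475 eV

Checking against the measurement of -0.85 eV (2 sig figs), only n = 12 agrees:
E_12 = -0.85036 eV, which rounds to -0.85 eV ✓

Therefore n = 12.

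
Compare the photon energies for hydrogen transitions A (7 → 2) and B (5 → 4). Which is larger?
7 → 2

Calculate the energy for each transition:

Transition 7 → 2:
ΔE₁ = |E_2 - E_7| = |-13.6057/2² - (-13.6057/7²)|
ΔE₁ = |-3.40142500000 - (-0.27766734694)| = 3.12375765 eV

Transition 5 → 4:
ΔE₂ = |E_4 - E_5| = |-13.6057/4² - (-13.6057/5²)|
ΔE₂ = |-0.85035625000 - (-0.54422800000)| = 0.30612825 eV

Since 3.12375765 eV > 0.30612825 eV, the transition 7 → 2 emits the more energetic photon.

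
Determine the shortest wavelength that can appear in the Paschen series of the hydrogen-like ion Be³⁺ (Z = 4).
51.258664 nm

The series limit corresponds to the transition from n = ∞ to n = 3.
This is the highest energy (shortest wavelength) transition in the Paschen series.

E_∞ = 0 eV
E_3 = -13.6057 × 4² / 3² = -24.18791111 eV

Energy at series limit:
ΔE = E_∞ - E_3 = 0 - (-24.18791111) = 24.18791111 eV
λ = hc/E = 1239.84 eV·nm / 24.18791111 eV = 51.258664 nm

This energy equals the ionization energy from the n = 3 state of Be³⁺.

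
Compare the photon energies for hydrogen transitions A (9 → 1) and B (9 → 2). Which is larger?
9 → 1

Calculate the energy for each transition:

Transition 9 → 1:
ΔE₁ = |E_1 - E_9| = |-13.6057/1² - (-13.6057/9²)|
ΔE₁ = |-13.60570000000 - (-0.16797160494)| = 13.43772840 eV

Transition 9 → 2:
ΔE₂ = |E_2 - E_9| = |-13.6057/2² - (-13.6057/9²)|
ΔE₂ = |-3.40142500000 - (-0.16797160494)| = 3.23345340 eV

Since 13.43772840 eV > 3.23345340 eV, the transition 9 → 1 emits the more energetic photon.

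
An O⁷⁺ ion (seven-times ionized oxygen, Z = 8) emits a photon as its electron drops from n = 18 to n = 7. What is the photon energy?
15.083165 eV

The energy levels are E_n = -13.6057 Z² eV / n².

Energy at n = 18: E_18 = -13.6057 × 8² / 18² = -2.687545679 eV
Energy at n = 7: E_7 = -13.6057 × 8² / 7² = -17.770710204 eV

For emission (electron falling to lower state), the photon energy is:
E_photon = E_18 - E_7 = |-2.687545679 - (-17.770710204)|
E_photon = 15.083165 eV

This energy is carried away by the emitted photon.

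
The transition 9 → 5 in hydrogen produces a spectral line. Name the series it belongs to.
Pfund series

The spectral series in hydrogen are named based on the final (lower) energy level:
- Lyman series: n_final = 1 (ultraviolet)
- Balmer series: n_final = 2 (visible/near-UV)
- Paschen series: n_final = 3 (infrared)
- Brackett series: n_final = 4 (infrared)
- Pfund series: n_final = 5 (far infrared)

Since this transition ends at n = 5, it belongs to the Pfund series.

For reference, this 9 → 5 line has photon energy
ΔE = 13.6057 eV × (1/5² - 1/9²) = 0.37625639506 eV,
corresponding to wavelength λ = hc/ΔE = 1239.84 eV·nm / 0.37625639506 eV = 3295.19981 nm in the far infrared region.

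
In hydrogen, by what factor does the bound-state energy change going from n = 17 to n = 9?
3.57

Using E_n = -13.6057 Z² / n² eV with Z = 1:

E_9 = -13.6057 / 9² = -13.6057 / 81 = -0.16797160 eV
E_17 = -13.6057 / 17² = -13.6057 / 289 = -0.04707855 eV

The ratio is:
E_9/E_17 = (-0.16797160) / (-0.04707855)
E_9/E_17 = (-13.6057/81) / (-13.6057/289)
E_9/E_17 = 289/81
E_9/E_17 = 3.57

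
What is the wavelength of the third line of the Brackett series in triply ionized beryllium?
135.309065 nm

The lines of a series are numbered from the longest wavelength (smallest ΔE) outward; the third line is the transition from n = n_f + 3 to n_f.
The Brackett series has all transitions ending at n_f = 4.

For Be³⁺ (Z = 4), the third line (γ-line) is the jump from n = 7 to n = 4:
E_7 = -13.6057 × 4² / 7² = -4.4426775510 eV
E_4 = -13.6057 × 4² / 4² = -13.6057000000 eV
ΔE = E_7 - E_4 = 9.1630224490 eV

λ = hc/E = 1239.84 eV·nm / 9.1630224490 eV
λ = 135.309065 nm

This is the γ-line of the Brackett series in Be³⁺.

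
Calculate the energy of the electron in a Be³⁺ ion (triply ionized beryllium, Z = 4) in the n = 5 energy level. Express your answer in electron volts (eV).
-8.707648 eV

The energy levels of a hydrogen-like atom are given by:
E_n = -13.6057 Z² / n² eV  (with Z = 4 for Be³⁺)

For n = 5:
E_5 = -13.6057 × 4² / 5²
E_5 = -13.6057 × 16 / 25
E_5 = -8.707648 eV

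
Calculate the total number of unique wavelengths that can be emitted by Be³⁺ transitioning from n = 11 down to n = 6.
15

The electron can occupy levels n = 6, 7, ..., 11 during de-excitation — that is m = 11 - 6 + 1 = 6 distinct levels.

The number of distinct spectral lines equals the number of ways to choose 2 of these m levels (each pair gives one possible emission transition):

Number of lines = m(m-1)/2 = 6×5/2 = 15

These correspond to all possible transitions between the 6 levels:
11 → 10, 11 → 9, 11 → 8, 11 → 7, 11 → 6, 10 → 9, 10 → 8, 10 → 7...

Each transition produces a photon with a unique energy (and thus wavelength). This count does not depend on Z.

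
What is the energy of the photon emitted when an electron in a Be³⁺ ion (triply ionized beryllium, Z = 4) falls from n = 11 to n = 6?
4.247877 eV

The energy levels are E_n = -13.6057 Z² eV / n².

Energy at n = 11: E_11 = -13.6057 × 4² / 11² = -1.799100826 eV
Energy at n = 6: E_6 = -13.6057 × 4² / 6² = -6.046977778 eV

For emission (electron falling to lower state), the photon energy is:
E_photon = E_11 - E_6 = |-1.799100826 - (-6.046977778)|
E_photon = 4.247877 eV

This energy is carried away by the emitted photon.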